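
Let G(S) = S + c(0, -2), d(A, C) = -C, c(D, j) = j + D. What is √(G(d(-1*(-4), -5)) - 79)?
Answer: 2*I*√19 ≈ 8.7178*I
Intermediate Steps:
c(D, j) = D + j
G(S) = -2 + S (G(S) = S + (0 - 2) = S - 2 = -2 + S)
√(G(d(-1*(-4), -5)) - 79) = √((-2 - 1*(-5)) - 79) = √((-2 + 5) - 79) = √(3 - 79) = √(-76) = 2*I*√19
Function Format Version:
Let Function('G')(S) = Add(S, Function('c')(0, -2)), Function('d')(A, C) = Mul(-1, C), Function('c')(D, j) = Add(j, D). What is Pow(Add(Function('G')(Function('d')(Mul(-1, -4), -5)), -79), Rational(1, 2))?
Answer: Mul(2, I, Pow(19, Rational(1, 2))) ≈ Mul(8.7178, I)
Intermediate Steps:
Function('c')(D, j) = Add(D, j)
Function('G')(S) = Add(-2, S) (Function('G')(S) = Add(S, Add(0, -2)) = Add(S, -2) = Add(-2, S))
Pow(Add(Function('G')(Function('d')(Mul(-1, -4), -5)), -79), Rational(1, 2)) = Pow(Add(Add(-2, Mul(-1, -5)), -79), Rational(1, 2)) = Pow(Add(Add(-2, 5), -79), Rational(1, 2)) = Pow(Add(3, -79), Rational(1, 2)) = Pow(-76, Rational(1, 2)) = Mul(2, I, Pow(19, Rational(1, 2)))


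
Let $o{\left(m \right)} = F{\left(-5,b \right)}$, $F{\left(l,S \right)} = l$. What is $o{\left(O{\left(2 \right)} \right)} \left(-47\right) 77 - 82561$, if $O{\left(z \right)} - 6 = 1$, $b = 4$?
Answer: $-64466$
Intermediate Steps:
$O{\left(z \right)} = 7$ ($O{\left(z \right)} = 6 + 1 = 7$)
$o{\left(m \right)} = -5$
$o{\left(O{\left(2 \right)} \right)} \left(-47\right) 77 - 82561 = \left(-5\right) \left(-47\right) 77 - 82561 = 235 \cdot 77 - 82561 = 18095 - 82561 = -64466$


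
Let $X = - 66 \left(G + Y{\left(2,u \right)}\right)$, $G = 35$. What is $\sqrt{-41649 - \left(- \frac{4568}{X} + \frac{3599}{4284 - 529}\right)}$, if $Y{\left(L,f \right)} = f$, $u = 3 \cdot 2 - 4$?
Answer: $\frac{i \sqrt{875558740540469370}}{4584855} \approx 204.09 i$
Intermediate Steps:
$u = 2$ ($u = 6 - 4 = 2$)
$X = -2442$ ($X = - 66 \left(35 + 2\right) = \left(-66\right) 37 = -2442$)
$\sqrt{-41649 - \left(- \frac{4568}{X} + \frac{3599}{4284 - 529}\right)} = \sqrt{-41649 - \left(\frac{2284}{1221} + \frac{3599}{4284 - 529}\right)} = \sqrt{-41649 - \left(\frac{2284}{1221} + \frac{3599}{3755}\right)} = \sqrt{-41649 - \frac{12970799}{4584855}} = \sqrt{- \frac{190967596694}{4584855}} = \frac{i \sqrt{875558740540469370}}{4584855}$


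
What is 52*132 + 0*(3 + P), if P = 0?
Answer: 6864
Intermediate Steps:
52*132 + 0*(3 + P) = 52*132 + 0*(3 + 0) = 6864 + 0*3 = 6864 + 0 = 6864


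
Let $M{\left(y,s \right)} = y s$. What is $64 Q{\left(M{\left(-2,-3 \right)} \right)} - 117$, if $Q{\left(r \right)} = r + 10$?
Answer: $907$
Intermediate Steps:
$M{\left(y,s \right)} = s y$
$Q{\left(r \right)} = 10 + r$
$64 Q{\left(M{\left(-2,-3 \right)} \right)} - 117 = 64 \left(10 - -6\right) - 117 = 64 \left(10 + 6\right) - 117 = 64 \cdot 16 - 117 = 1024 - 117 = 907$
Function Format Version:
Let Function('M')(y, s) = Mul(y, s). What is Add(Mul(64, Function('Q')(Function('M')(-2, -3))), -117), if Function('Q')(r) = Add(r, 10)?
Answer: 907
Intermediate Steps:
Function('M')(y, s) = Mul(s, y)
Function('Q')(r) = Add(10, r)
Add(Mul(64, Function('Q')(Function('M')(-2, -3))), -117) = Add(Mul(64, Add(10, Mul(-3, -2))), -117) = Add(Mul(64, Add(10, 6)), -117) = Add(Mul(64, 16), -117) = Add(1024, -117) = 907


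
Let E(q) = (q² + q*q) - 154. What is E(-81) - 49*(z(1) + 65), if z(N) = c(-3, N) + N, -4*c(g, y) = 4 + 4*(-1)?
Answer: 9734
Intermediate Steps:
c(g, y) = 0 (c(g, y) = -(4 + 4*(-1))/4 = -(4 - 4)/4 = -¼*0 = 0)
E(q) = -154 + 2*q² (E(q) = (q² + q²) - 154 = 2*q² - 154 = -154 + 2*q²)
z(N) = N (z(N) = 0 + N = N)
E(-81) - 49*(z(1) + 65) = (-154 + 2*(-81)²) - 49*(1 + 65) = (-154 + 2*6561) - 49*66 = (-154 + 13122) - 1*3234 = 12968 - 3234 = 9734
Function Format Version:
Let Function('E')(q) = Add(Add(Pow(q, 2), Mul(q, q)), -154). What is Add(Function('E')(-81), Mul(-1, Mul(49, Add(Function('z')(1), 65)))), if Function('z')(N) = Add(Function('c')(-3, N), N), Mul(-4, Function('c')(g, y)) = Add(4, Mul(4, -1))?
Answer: 9734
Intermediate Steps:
Function('c')(g, y) = 0 (Function('c')(g, y) = Mul(Rational(-1, 4), Add(4, Mul(4, -1))) = Mul(Rational(-1, 4), Add(4, -4)) = Mul(Rational(-1, 4), 0) = 0)
Function('E')(q) = Add(-154, Mul(2, Pow(q, 2))) (Function('E')(q) = Add(Add(Pow(q, 2), Pow(q, 2)), -154) = Add(Mul(2, Pow(q, 2)), -154) = Add(-154, Mul(2, Pow(q, 2))))
Function('z')(N) = N (Function('z')(N) = Add(0, N) = N)
Add(Function('E')(-81), Mul(-1, Mul(49, Add(Function('z')(1), 65)))) = Add(Add(-154, Mul(2, Pow(-81, 2))), Mul(-1, Mul(49, Add(1, 65)))) = Add(Add(-154, Mul(2, 6561)), Mul(-1, Mul(49, 66))) = Add(Add(-154, 13122), Mul(-1, 3234)) = Add(12968, -3234) = 9734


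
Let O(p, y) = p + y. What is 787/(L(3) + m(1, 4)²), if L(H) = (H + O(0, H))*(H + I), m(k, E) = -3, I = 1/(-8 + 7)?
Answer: 787/21 ≈ 37.476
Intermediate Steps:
I = -1 (I = 1/(-1) = -1)
L(H) = 2*H*(-1 + H) (L(H) = (H + (0 + H))*(H - 1) = (H + H)*(-1 + H) = (2*H)*(-1 + H) = 2*H*(-1 + H))
787/(L(3) + m(1, 4)²) = 787/(2*3*(-1 + 3) + (-3)²) = 787/(2*3*2 + 9) = 787/(12 + 9) = 787/21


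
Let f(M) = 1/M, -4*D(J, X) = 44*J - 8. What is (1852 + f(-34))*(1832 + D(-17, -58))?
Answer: 127256307/34 ≈ 3.7428e+6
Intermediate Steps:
D(J, X) = 2 - 11*J (D(J, X) = -(44*J - 8)/4 = -(-8 + 44*J)/4 = 2 - 11*J)
(1852 + f(-34))*(1832 + D(-17, -58)) = (1852 + 1/(-34))*(1832 + (2 - 11*(-17))) = (1852 - 1/34)*(1832 + (2 + 187)) = 62967*(1832 + 189)/34 = (62967/34)*2021 = 127256307/34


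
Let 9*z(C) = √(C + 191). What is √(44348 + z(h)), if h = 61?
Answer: √(399132 + 6*√7)/3 ≈ 210.59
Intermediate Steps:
z(C) = √(191 + C)/9 (z(C) = √(C + 191)/9 = √(191 + C)/9)
√(44348 + z(h)) = √(44348 + √(191 + 61)/9) = √(44348 + √252/9) = √(44348 + (6*√7)/9) = √(44348 + 2*√7/3)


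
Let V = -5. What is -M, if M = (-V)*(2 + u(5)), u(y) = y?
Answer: -35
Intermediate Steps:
M = 35 (M = (-1*(-5))*(2 + 5) = 5*7 = 35)
-M = -1*35 = -35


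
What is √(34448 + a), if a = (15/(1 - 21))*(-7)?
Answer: √137813/2 ≈ 185.62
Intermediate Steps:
a = 21/4 (a = (15/(-20))*(-7) = (15*(-1/20))*(-7) = -¾*(-7) = 21/4 ≈ 5.2500)
√(34448 + a) = √(34448 + 21/4) = √(137813/4) = √137813/2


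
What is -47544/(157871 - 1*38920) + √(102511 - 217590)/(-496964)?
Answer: -6792/16993 - I*√115079/496964 ≈ -0.39969 - 0.00068261*I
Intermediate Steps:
-47544/(157871 - 1*38920) + √(102511 - 217590)/(-496964) = -47544/(157871 - 38920) + √(-115079)*(-1/496964) = -47544/118951 + (I*√115079)*(-1/496964) = -47544*1/118951 - I*√115079/496964 = -6792/16993 - I*√115079/496964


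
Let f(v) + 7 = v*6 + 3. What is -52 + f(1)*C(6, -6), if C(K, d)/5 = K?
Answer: 8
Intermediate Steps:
C(K, d) = 5*K
f(v) = -4 + 6*v (f(v) = -7 + (v*6 + 3) = -7 + (6*v + 3) = -7 + (3 + 6*v) = -4 + 6*v)
-52 + f(1)*C(6, -6) = -52 + (-4 + 6*1)*(5*6) = -52 + (-4 + 6)*30 = -52 + 2*30 = -52 + 60 = 8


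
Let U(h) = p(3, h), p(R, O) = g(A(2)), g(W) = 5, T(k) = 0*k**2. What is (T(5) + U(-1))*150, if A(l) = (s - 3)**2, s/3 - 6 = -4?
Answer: 750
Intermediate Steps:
s = 6 (s = 18 + 3*(-4) = 18 - 12 = 6)
A(l) = 9 (A(l) = (6 - 3)**2 = 3**2 = 9)
T(k) = 0
p(R, O) = 5
U(h) = 5
(T(5) + U(-1))*150 = (0 + 5)*150 = 5*150 = 750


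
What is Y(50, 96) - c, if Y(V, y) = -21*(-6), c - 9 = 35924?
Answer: -35807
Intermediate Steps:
c = 35933 (c = 9 + 35924 = 35933)
Y(V, y) = 126
Y(50, 96) - c = 126 - 1*35933 = 126 - 35933 = -35807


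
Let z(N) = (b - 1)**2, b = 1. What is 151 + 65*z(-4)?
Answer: 151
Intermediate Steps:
z(N) = 0 (z(N) = (1 - 1)**2 = 0**2 = 0)
151 + 65*z(-4) = 151 + 65*0 = 151 + 0 = 151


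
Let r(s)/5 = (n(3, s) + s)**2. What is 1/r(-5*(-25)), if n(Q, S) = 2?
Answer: 1/80645 ≈ 1.2400e-5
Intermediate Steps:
r(s) = 5*(2 + s)**2
1/r(-5*(-25)) = 1/(5*(2 - 5*(-25))**2) = 1/(5*(2 + 125)**2) = 1/(5*127**2) = 1/(5*16129) = 1/80645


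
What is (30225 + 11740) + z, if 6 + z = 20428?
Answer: 62387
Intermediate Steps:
z = 20422 (z = -6 + 20428 = 20422)
(30225 + 11740) + z = (30225 + 11740) + 20422 = 41965 + 20422 = 62387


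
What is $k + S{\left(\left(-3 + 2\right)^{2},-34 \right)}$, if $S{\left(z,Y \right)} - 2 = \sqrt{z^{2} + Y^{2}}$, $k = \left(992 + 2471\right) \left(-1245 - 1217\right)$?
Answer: $-8525904 + \sqrt{1157} \approx -8.5259 \cdot 10^{6}$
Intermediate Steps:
$k = -8525906$ ($k = 3463 \left(-2462\right) = -8525906$)
$S{\left(z,Y \right)} = 2 + \sqrt{Y^{2} + z^{2}}$ ($S{\left(z,Y \right)} = 2 + \sqrt{z^{2} + Y^{2}} = 2 + \sqrt{Y^{2} + z^{2}}$)
$k + S{\left(\left(-3 + 2\right)^{2},-34 \right)} = -8525906 + \left(2 + \sqrt{\left(-34\right)^{2} + \left(\left(-3 + 2\right)^{2}\right)^{2}}\right) = -8525906 + \left(2 + \sqrt{1156 + \left(\left(-1\right)^{2}\right)^{2}}\right) = -8525906 + \left(2 + \sqrt{1156 + 1^{2}}\right) = -8525906 + \left(2 + \sqrt{1156 + 1}\right) = -8525906 + \left(2 + \sqrt{1157}\right) = -8525904 + \sqrt{1157}$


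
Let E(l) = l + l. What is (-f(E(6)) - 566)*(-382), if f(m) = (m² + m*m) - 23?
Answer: 317442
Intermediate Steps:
E(l) = 2*l
f(m) = -23 + 2*m² (f(m) = (m² + m²) - 23 = 2*m² - 23 = -23 + 2*m²)
(-f(E(6)) - 566)*(-382) = (-(-23 + 2*(2*6)²) - 566)*(-382) = (-(-23 + 2*12²) - 566)*(-382) = (-(-23 + 2*144) - 566)*(-382) = (-(-23 + 288) - 566)*(-382) = (-1*265 - 566)*(-382) = (-265 - 566)*(-382) = -831*(-382) = 317442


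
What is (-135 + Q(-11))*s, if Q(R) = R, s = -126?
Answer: 18396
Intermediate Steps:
(-135 + Q(-11))*s = (-135 - 11)*(-126) = -146*(-126) = 18396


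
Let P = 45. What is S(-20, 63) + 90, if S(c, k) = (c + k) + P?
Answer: 178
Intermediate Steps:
S(c, k) = 45 + c + k (S(c, k) = (c + k) + 45 = 45 + c + k)
S(-20, 63) + 90 = (45 - 20 + 63) + 90 = 88 + 90 = 178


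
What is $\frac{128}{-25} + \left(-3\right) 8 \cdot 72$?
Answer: $- \frac{43328}{25} \approx -1733.1$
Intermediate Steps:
$\frac{128}{-25} + \left(-3\right) 8 \cdot 72 = 128 \left(- \frac{1}{25}\right) - 1728 = - \frac{128}{25} - 1728 = - \frac{43328}{25}$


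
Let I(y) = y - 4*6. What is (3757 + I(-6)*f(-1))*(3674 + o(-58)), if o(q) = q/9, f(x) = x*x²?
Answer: 125001296/9 ≈ 1.3889e+7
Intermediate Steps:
f(x) = x³
o(q) = q/9 (o(q) = q*(⅑) = q/9)
I(y) = -24 + y (I(y) = y - 24 = -24 + y)
(3757 + I(-6)*f(-1))*(3674 + o(-58)) = (3757 + (-24 - 6)*(-1)³)*(3674 + (⅑)*(-58)) = (3757 - 30*(-1))*(3674 - 58/9) = (3757 + 30)*(33008/9) = 3787*(33008/9) = 125001296/9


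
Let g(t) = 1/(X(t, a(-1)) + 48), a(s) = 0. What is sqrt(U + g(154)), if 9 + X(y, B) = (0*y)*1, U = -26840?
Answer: I*sqrt(40823601)/39 ≈ 163.83*I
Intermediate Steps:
X(y, B) = -9 (X(y, B) = -9 + (0*y)*1 = -9 + 0*1 = -9 + 0 = -9)
g(t) = 1/39 (g(t) = 1/(-9 + 48) = 1/39)
sqrt(U + g(154)) = sqrt(-26840 + 1/39) = sqrt(-1046759/39) = I*sqrt(40823601)/39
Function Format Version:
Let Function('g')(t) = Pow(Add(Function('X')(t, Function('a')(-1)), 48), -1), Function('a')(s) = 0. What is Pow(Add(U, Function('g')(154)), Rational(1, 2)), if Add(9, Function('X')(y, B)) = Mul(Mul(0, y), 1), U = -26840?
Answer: Mul(Rational(1, 39), I, Pow(40823601, Rational(1, 2))) ≈ Mul(163.83, I)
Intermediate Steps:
Function('X')(y, B) = -9 (Function('X')(y, B) = Add(-9, Mul(Mul(0, y), 1)) = Add(-9, Mul(0, 1)) = Add(-9, 0) = -9)
Function('g')(t) = Rational(1, 39) (Function('g')(t) = Pow(Add(-9, 48), -1) = Pow(39, -1) = Rational(1, 39))
Pow(Add(U, Function('g')(154)), Rational(1, 2)) = Pow(Add(-26840, Rational(1, 39)), Rational(1, 2)) = Pow(Rational(-1046759, 39), Rational(1, 2)) = Mul(Rational(1, 39), I, Pow(40823601, Rational(1, 2)))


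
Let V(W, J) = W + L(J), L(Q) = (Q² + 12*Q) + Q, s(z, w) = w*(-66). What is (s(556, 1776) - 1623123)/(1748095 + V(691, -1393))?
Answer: -1740339/3671126 ≈ -0.47406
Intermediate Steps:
s(z, w) = -66*w
L(Q) = Q² + 13*Q
V(W, J) = W + J*(13 + J)
(s(556, 1776) - 1623123)/(1748095 + V(691, -1393)) = (-66*1776 - 1623123)/(1748095 + (691 - 1393*(13 - 1393))) = (-117216 - 1623123)/(1748095 + (691 - 1393*(-1380))) = -1740339/(1748095 + (691 + 1922340)) = -1740339/(1748095 + 1923031) = -1740339/3671126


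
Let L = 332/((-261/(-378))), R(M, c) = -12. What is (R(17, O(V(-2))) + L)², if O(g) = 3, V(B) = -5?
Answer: 184851216/841 ≈ 2.1980e+5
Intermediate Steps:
L = 13944/29 (L = 332/((-261*(-1/378))) = 332/(29/42) = 332*(42/29) = 13944/29 ≈ 480.83)
(R(17, O(V(-2))) + L)² = (-12 + 13944/29)² = (13596/29)² = 184851216/841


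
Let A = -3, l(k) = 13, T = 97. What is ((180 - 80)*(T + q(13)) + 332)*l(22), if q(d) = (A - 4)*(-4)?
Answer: 166816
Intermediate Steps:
q(d) = 28 (q(d) = (-3 - 4)*(-4) = -7*(-4) = 28)
((180 - 80)*(T + q(13)) + 332)*l(22) = ((180 - 80)*(97 + 28) + 332)*13 = (100*125 + 332)*13 = (12500 + 332)*13 = 12832*13 = 166816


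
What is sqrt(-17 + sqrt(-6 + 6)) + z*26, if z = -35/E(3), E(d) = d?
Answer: -910/3 + I*sqrt(17) ≈ -303.33 + 4.1231*I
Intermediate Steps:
z = -35/3 ≈ -11.667
sqrt(-17 + sqrt(-6 + 6)) + z*26 = sqrt(-17 + sqrt(-6 + 6)) - 35/3*26 = sqrt(-17 + sqrt(0)) - 910/3 = sqrt(-17 + 0) - 910/3 = sqrt(-17) - 910/3 = I*sqrt(17) - 910/3 = -910/3 + I*sqrt(17)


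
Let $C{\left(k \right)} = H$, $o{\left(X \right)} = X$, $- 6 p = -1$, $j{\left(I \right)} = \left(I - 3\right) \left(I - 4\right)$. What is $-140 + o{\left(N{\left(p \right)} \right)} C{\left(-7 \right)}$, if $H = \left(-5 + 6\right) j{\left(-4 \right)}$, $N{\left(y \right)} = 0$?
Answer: $-140$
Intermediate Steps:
$j{\left(I \right)} = \left(-4 + I\right) \left(-3 + I\right)$ ($j{\left(I \right)} = \left(-3 + I\right) \left(-4 + I\right) = \left(-4 + I\right) \left(-3 + I\right)$)
$p = \frac{1}{6}$ ($p = \left(- \frac{1}{6}\right) \left(-1\right) = \frac{1}{6} \approx 0.16667$)
$H = 56$ ($H = \left(-5 + 6\right) \left(12 + \left(-4\right)^{2} - -28\right) = 1 \left(12 + 16 + 28\right) = 1 \cdot 56 = 56$)
$C{\left(k \right)} = 56$
$-140 + o{\left(N{\left(p \right)} \right)} C{\left(-7 \right)} = -140 + 0 \cdot 56 = -140 + 0 = -140$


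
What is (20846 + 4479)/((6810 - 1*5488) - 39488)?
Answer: -25325/38166 ≈ -0.66355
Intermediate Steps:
(20846 + 4479)/((6810 - 1*5488) - 39488) = 25325/((6810 - 5488) - 39488) = 25325/(1322 - 39488) = 25325/(-38166) = 25325*(-1/38166) = -25325/38166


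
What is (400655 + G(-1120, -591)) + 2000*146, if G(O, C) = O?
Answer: 691535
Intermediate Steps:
(400655 + G(-1120, -591)) + 2000*146 = (400655 - 1120) + 2000*146 = 399535 + 292000 = 691535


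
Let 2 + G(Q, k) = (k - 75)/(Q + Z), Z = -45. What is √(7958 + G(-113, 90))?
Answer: √198611214/158 ≈ 89.196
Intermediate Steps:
G(Q, k) = -2 + (-75 + k)/(-45 + Q) (G(Q, k) = -2 + (k - 75)/(Q - 45) = -2 + (-75 + k)/(-45 + Q))
√(7958 + G(-113, 90)) = √(7958 + (15 + 90 - 2*(-113))/(-45 - 113)) = √(7958 + (15 + 90 + 226)/(-158)) = √(7958 - 1/158*331) = √(7958 - 331/158) = √(1257033/158) = √198611214/158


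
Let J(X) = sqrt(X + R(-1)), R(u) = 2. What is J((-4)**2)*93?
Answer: 279*sqrt(2) ≈ 394.57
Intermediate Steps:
J(X) = sqrt(2 + X) (J(X) = sqrt(X + 2) = sqrt(2 + X))
J((-4)**2)*93 = sqrt(2 + (-4)**2)*93 = sqrt(2 + 16)*93 = sqrt(18)*93 = (3*sqrt(2))*93 = 279*sqrt(2)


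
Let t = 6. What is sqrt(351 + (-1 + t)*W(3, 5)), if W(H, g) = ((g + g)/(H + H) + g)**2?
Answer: sqrt(5159)/3 ≈ 23.942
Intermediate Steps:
W(H, g) = (g + g/H)**2 (W(H, g) = ((2*g)/((2*H)) + g)**2 = ((2*g)*(1/(2*H)) + g)**2 = (g/H + g)**2 = (g + g/H)**2)
sqrt(351 + (-1 + t)*W(3, 5)) = sqrt(351 + (-1 + 6)*(5**2*(1 + 3)**2/3**2)) = sqrt(351 + 5*((1/9)*25*4**2)) = sqrt(351 + 5*((1/9)*25*16)) = sqrt(351 + 5*(400/9)) = sqrt(351 + 2000/9) = sqrt(5159/9) = sqrt(5159)/3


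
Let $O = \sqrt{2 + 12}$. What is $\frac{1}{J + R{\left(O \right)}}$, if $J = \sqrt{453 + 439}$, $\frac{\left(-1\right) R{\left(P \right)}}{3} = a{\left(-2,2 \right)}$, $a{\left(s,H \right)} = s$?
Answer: $- \frac{3}{428} + \frac{\sqrt{223}}{428} \approx 0.027881$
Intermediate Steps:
$O = \sqrt{14} \approx 3.7417$
$R{\left(P \right)} = 6$ ($R{\left(P \right)} = \left(-3\right) \left(-2\right) = 6$)
$J = 2 \sqrt{223}$ ($J = \sqrt{892} = 2 \sqrt{223} \approx 29.866$)
$\frac{1}{J + R{\left(O \right)}} = \frac{1}{2 \sqrt{223} + 6} = \frac{1}{6 + 2 \sqrt{223}}$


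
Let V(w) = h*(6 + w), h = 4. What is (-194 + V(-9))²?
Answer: 42436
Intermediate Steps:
V(w) = 24 + 4*w (V(w) = 4*(6 + w) = 24 + 4*w)
(-194 + V(-9))² = (-194 + (24 + 4*(-9)))² = (-194 + (24 - 36))² = (-194 - 12)² = (-206)² = 42436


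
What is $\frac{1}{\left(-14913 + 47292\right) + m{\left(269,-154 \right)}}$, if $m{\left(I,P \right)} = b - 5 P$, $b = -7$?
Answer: $\frac{1}{33142} \approx 3.0173 \cdot 10^{-5}$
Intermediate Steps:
$m{\left(I,P \right)} = -7 - 5 P$
$\frac{1}{\left(-14913 + 47292\right) + m{\left(269,-154 \right)}} = \frac{1}{\left(-14913 + 47292\right) - -763} = \frac{1}{32379 + \left(-7 + 770\right)} = \frac{1}{32379 + 763} = \frac{1}{33142}$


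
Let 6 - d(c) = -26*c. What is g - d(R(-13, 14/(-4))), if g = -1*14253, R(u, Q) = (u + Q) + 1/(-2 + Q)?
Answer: -152078/11 ≈ -13825.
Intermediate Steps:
R(u, Q) = Q + u + 1/(-2 + Q) (R(u, Q) = (Q + u) + 1/(-2 + Q) = Q + u + 1/(-2 + Q))
d(c) = 6 + 26*c (d(c) = 6 - (-26)*c = 6 + 26*c)
g = -14253
g - d(R(-13, 14/(-4))) = -14253 - (6 + 26*((1 + (14/(-4))² - 28/(-4) - 2*(-13) + (14/(-4))*(-13))/(-2 + 14/(-4)))) = -14253 - (6 + 26*((1 + (14*(-¼))² - 28*(-1)/4 + 26 + (14*(-¼))*(-13))/(-2 + 14*(-¼)))) = -14253 - (6 + 26*((1 + (-7/2)² - 2*(-7/2) + 26 - 7/2*(-13))/(-2 - 7/2))) = -14253 - (6 + 26*((1 + 49/4 + 7 + 26 + 91/2)/(-11/2))) = -14253 - (6 + 26*(-2/11*367/4)) = -14253 - (6 + 26*(-367/22)) = -14253 - (6 - 4771/11) = -14253 - 1*(-4705/11) = -14253 + 4705/11 = -152078/11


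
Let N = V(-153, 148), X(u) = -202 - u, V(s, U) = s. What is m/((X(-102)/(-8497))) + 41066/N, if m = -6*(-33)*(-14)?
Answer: -901955063/3825 ≈ -2.3581e+5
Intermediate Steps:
m = -2772 (m = 198*(-14) = -2772)
N = -153
m/((X(-102)/(-8497))) + 41066/N = -2772*(-8497/(-202 - 1*(-102))) + 41066/(-153) = -2772*(-8497/(-202 + 102)) + 41066*(-1/153) = -2772/((-100*(-1/8497))) - 41066/153 = -2772/100/8497 - 41066/153 = -2772*8497/100 - 41066/153 = -5888421/25 - 41066/153 = -901955063/3825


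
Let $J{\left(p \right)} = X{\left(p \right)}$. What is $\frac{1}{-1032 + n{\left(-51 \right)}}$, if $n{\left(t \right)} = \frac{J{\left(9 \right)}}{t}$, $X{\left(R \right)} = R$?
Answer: $- \frac{17}{17547} \approx -0.00096883$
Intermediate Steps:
$J{\left(p \right)} = p$
$n{\left(t \right)} = \frac{9}{t}$
$\frac{1}{-1032 + n{\left(-51 \right)}} = \frac{1}{-1032 + \frac{9}{-51}} = \frac{1}{-1032 + 9 \left(- \frac{1}{51}\right)} = \frac{1}{-1032 - \frac{3}{17}} = \frac{1}{- \frac{17547}{17}} = - \frac{17}{17547}$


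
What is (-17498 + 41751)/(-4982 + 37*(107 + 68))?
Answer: 24253/1493 ≈ 16.244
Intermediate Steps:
(-17498 + 41751)/(-4982 + 37*(107 + 68)) = 24253/(-4982 + 37*175) = 24253/(-4982 + 6475) = 24253/1493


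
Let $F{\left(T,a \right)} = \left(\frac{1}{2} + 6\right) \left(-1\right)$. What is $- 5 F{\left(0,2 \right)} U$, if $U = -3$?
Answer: $- \frac{195}{2} \approx -97.5$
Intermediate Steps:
$F{\left(T,a \right)} = - \frac{13}{2}$ ($F{\left(T,a \right)} = \left(\frac{1}{2} + 6\right) \left(-1\right) = \frac{13}{2} \left(-1\right) = - \frac{13}{2}$)
$- 5 F{\left(0,2 \right)} U = \left(-5\right) \left(- \frac{13}{2}\right) \left(-3\right) = \frac{65}{2} \left(-3\right) = - \frac{195}{2}$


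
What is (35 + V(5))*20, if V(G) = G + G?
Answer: 900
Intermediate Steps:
V(G) = 2*G
(35 + V(5))*20 = (35 + 2*5)*20 = (35 + 10)*20 = 45*20 = 900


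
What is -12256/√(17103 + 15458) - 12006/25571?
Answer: -12006/25571 - 12256*√32561/32561 ≈ -68.390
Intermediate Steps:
-12256/√(17103 + 15458) - 12006/25571 = -12256*√32561/32561 - 12006*1/25571 = -12256*√32561/32561 - 12006/25571 = -12006/25571 - 12256*√32561/32561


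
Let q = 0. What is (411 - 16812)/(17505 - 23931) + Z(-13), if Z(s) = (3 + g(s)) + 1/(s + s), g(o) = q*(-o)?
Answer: 10967/1989 ≈ 5.5138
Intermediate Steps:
g(o) = 0 (g(o) = 0*(-o) = 0)
Z(s) = 3 + 1/(2*s) (Z(s) = (3 + 0) + 1/(s + s) = 3 + 1/(2*s))
(411 - 16812)/(17505 - 23931) + Z(-13) = (411 - 16812)/(17505 - 23931) + (3 + (½)/(-13)) = -16401/(-6426) + (3 + (½)*(-1/13)) = -16401*(-1/6426) + (3 - 1/26) = 781/306 + 77/26 = 10967/1989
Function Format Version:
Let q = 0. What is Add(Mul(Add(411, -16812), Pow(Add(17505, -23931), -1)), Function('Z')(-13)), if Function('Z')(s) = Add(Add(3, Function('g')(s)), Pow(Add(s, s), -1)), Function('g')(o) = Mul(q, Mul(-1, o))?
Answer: Rational(10967, 1989) ≈ 5.5138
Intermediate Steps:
Function('g')(o) = 0 (Function('g')(o) = Mul(0, Mul(-1, o)) = 0)
Function('Z')(s) = Add(3, Mul(Rational(1, 2), Pow(s, -1))) (Function('Z')(s) = Add(Add(3, 0), Pow(Add(s, s), -1)) = Add(3, Pow(Mul(2, s), -1)) = Add(3, Mul(Rational(1, 2), Pow(s, -1))))
Add(Mul(Add(411, -16812), Pow(Add(17505, -23931), -1)), Function('Z')(-13)) = Add(Mul(Add(411, -16812), Pow(Add(17505, -23931), -1)), Add(3, Mul(Rational(1, 2), Pow(-13, -1)))) = Add(Mul(-16401, Pow(-6426, -1)), Add(3, Mul(Rational(1, 2), Rational(-1, 13)))) = Add(Mul(-16401, Rational(-1, 6426)), Add(3, Rational(-1, 26))) = Add(Rational(781, 306), Rational(77, 26)) = Rational(10967, 1989)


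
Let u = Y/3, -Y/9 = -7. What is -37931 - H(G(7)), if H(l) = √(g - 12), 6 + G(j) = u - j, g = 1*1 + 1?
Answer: -37931 - I*√10 ≈ -37931.0 - 3.1623*I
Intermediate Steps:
Y = 63 (Y = -9*(-7) = 63)
u = 21 (u = 63/3 = 63*(⅓) = 21)
g = 2 (g = 1 + 1 = 2)
G(j) = 15 - j (G(j) = -6 + (21 - j) = 15 - j)
H(l) = I*√10 (H(l) = √(2 - 12) = √(-10) = I*√10)
-37931 - H(G(7)) = -37931 - I*√10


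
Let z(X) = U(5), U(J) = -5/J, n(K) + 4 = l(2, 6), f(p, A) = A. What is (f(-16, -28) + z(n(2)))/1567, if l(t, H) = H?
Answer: -29/1567 ≈ -0.018507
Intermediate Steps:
n(K) = 2 (n(K) = -4 + 6 = 2)
z(X) = -1 (z(X) = -5/5 = -5*⅕ = -1)
(f(-16, -28) + z(n(2)))/1567 = (-28 - 1)/1567 = (1/1567)*(-29) = -29/1567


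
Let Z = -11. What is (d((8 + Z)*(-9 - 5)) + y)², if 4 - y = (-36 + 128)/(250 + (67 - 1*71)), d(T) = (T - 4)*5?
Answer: 567201856/15129 ≈ 37491.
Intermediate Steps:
d(T) = -20 + 5*T (d(T) = (-4 + T)*5 = -20 + 5*T)
y = 446/123 (y = 4 - (-36 + 128)/(250 + (67 - 1*71)) = 4 - 92/(250 + (67 - 71)) = 4 - 92/(250 - 4) = 4 - 92/246 = 4 - 1*46/123 = 4 - 46/123 = 446/123 ≈ 3.6260)
(d((8 + Z)*(-9 - 5)) + y)² = ((-20 + 5*((8 - 11)*(-9 - 5))) + 446/123)² = ((-20 + 5*(-3*(-14))) + 446/123)² = ((-20 + 5*42) + 446/123)² = ((-20 + 210) + 446/123)² = (190 + 446/123)² = (23816/123)² = 567201856/15129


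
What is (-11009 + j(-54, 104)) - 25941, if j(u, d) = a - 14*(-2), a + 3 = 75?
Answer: -36850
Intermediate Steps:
a = 72 (a = -3 + 75 = 72)
j(u, d) = 100 (j(u, d) = 72 - 14*(-2) = 72 + 28 = 100)
(-11009 + j(-54, 104)) - 25941 = (-11009 + 100) - 25941 = -10909 - 25941 = -36850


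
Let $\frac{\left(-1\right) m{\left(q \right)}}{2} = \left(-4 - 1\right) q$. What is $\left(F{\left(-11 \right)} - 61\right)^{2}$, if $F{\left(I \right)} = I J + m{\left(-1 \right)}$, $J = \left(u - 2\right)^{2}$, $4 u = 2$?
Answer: $\frac{146689}{16} \approx 9168.1$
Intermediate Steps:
$u = \frac{1}{2}$ ($u = \frac{1}{4} \cdot 2 = \frac{1}{2} \approx 0.5$)
$m{\left(q \right)} = 10 q$ ($m{\left(q \right)} = - 2 \left(-4 - 1\right) q = - 2 \left(- 5 q\right) = 10 q$)
$J = \frac{9}{4}$ ($J = \left(\frac{1}{2} - 2\right)^{2} = \left(- \frac{3}{2}\right)^{2} = \frac{9}{4} \approx 2.25$)
$F{\left(I \right)} = -10 + \frac{9 I}{4}$ ($F{\left(I \right)} = I \frac{9}{4} + 10 \left(-1\right) = \frac{9 I}{4} - 10 = -10 + \frac{9 I}{4}$)
$\left(F{\left(-11 \right)} - 61\right)^{2} = \left(\left(-10 + \frac{9}{4} \left(-11\right)\right) - 61\right)^{2} = \left(\left(-10 - \frac{99}{4}\right) - 61\right)^{2} = \left(- \frac{139}{4} - 61\right)^{2} = \left(- \frac{383}{4}\right)^{2} = \frac{146689}{16}$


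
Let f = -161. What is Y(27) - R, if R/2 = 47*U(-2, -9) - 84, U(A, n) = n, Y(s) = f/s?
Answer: 27217/27 ≈ 1008.0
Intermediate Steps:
Y(s) = -161/s
R = -1014 (R = 2*(47*(-9) - 84) = 2*(-423 - 84) = 2*(-507) = -1014)
Y(27) - R = -161/27 - 1*(-1014) = -161*1/27 + 1014 = -161/27 + 1014 = 27217/27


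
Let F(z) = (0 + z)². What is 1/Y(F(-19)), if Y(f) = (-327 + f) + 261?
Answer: 1/295 ≈ 0.0033898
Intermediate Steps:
F(z) = z²
Y(f) = -66 + f
1/Y(F(-19)) = 1/(-66 + (-19)²) = 1/(-66 + 361) = 1/295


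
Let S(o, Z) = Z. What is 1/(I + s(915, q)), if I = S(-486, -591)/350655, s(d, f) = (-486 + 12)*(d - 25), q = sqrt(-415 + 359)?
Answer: -116885/49309106297 ≈ -2.3705e-6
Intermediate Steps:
q = 2*I*sqrt(14) (q = sqrt(-56) = 2*I*sqrt(14) ≈ 7.4833*I)
s(d, f) = 11850 - 474*d (s(d, f) = -474*(-25 + d) = 11850 - 474*d)
I = -197/116885 (I = -591/350655 = -591*1/350655 = -197/116885 ≈ -0.0016854)
1/(I + s(915, q)) = 1/(-197/116885 + (11850 - 474*915)) = 1/(-197/116885 + (11850 - 433710)) = 1/(-197/116885 - 421860) = 1/(-49309106297/116885) = -116885/49309106297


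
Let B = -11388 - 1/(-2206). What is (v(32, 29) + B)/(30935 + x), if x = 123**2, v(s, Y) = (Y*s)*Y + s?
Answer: 34316537/101617184 ≈ 0.33770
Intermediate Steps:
v(s, Y) = s + s*Y**2 (v(s, Y) = s*Y**2 + s = s + s*Y**2)
B = -25121927/2206 (B = -11388 - 1*(-1/2206) = -11388 + 1/2206 = -25121927/2206 ≈ -11388.)
x = 15129
(v(32, 29) + B)/(30935 + x) = (32*(1 + 29**2) - 25121927/2206)/(30935 + 15129) = (32*(1 + 841) - 25121927/2206)/46064 = (32*842 - 25121927/2206)*(1/46064) = (26944 - 25121927/2206)*(1/46064) = (34316537/2206)*(1/46064) = 34316537/101617184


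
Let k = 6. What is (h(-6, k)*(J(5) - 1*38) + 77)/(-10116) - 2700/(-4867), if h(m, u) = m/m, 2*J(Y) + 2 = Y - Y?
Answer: 13564127/24617286 ≈ 0.55100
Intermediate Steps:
J(Y) = -1 (J(Y) = -1 + (Y - Y)/2 = -1 + (1/2)*0 = -1 + 0 = -1)
h(m, u) = 1
(h(-6, k)*(J(5) - 1*38) + 77)/(-10116) - 2700/(-4867) = (1*(-1 - 1*38) + 77)/(-10116) - 2700/(-4867) = (1*(-1 - 38) + 77)*(-1/10116) - 2700*(-1/4867) = (1*(-39) + 77)*(-1/10116) + 2700/4867 = (-39 + 77)*(-1/10116) + 2700/4867 = 38*(-1/10116) + 2700/4867 = -19/5058 + 2700/4867 = 13564127/24617286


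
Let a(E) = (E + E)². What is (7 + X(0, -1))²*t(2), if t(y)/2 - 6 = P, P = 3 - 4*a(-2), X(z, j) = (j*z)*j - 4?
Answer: -990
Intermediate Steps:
a(E) = 4*E² (a(E) = (2*E)² = 4*E²)
X(z, j) = -4 + z*j² (X(z, j) = z*j² - 4 = -4 + z*j²)
P = -61 (P = 3 - 16*(-2)² = 3 - 16*4 = 3 - 4*16 = 3 - 64 = -61)
t(y) = -110 (t(y) = 12 + 2*(-61) = 12 - 122 = -110)
(7 + X(0, -1))²*t(2) = (7 + (-4 + 0*(-1)²))²*(-110) = (7 + (-4 + 0*1))²*(-110) = (7 + (-4 + 0))²*(-110) = (7 - 4)²*(-110) = 3²*(-110) = 9*(-110) = -990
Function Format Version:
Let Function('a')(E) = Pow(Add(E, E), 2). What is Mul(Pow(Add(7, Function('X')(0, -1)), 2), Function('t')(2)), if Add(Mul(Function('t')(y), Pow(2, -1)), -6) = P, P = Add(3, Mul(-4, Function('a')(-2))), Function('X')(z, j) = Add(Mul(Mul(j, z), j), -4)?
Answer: -990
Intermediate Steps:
Function('a')(E) = Mul(4, Pow(E, 2)) (Function('a')(E) = Pow(Mul(2, E), 2) = Mul(4, Pow(E, 2)))
Function('X')(z, j) = Add(-4, Mul(z, Pow(j, 2))) (Function('X')(z, j) = Add(Mul(z, Pow(j, 2)), -4) = Add(-4, Mul(z, Pow(j, 2))))
P = -61 (P = Add(3, Mul(-4, Mul(4, Pow(-2, 2)))) = Add(3, Mul(-4, Mul(4, 4))) = Add(3, Mul(-4, 16)) = Add(3, -64) = -61)
Function('t')(y) = -110 (Function('t')(y) = Add(12, Mul(2, -61)) = Add(12, -122) = -110)
Mul(Pow(Add(7, Function('X')(0, -1)), 2), Function('t')(2)) = Mul(Pow(Add(7, Add(-4, Mul(0, Pow(-1, 2)))), 2), -110) = Mul(Pow(Add(7, Add(-4, Mul(0, 1))), 2), -110) = Mul(Pow(Add(7, Add(-4, 0)), 2), -110) = Mul(Pow(Add(7, -4), 2), -110) = Mul(Pow(3, 2), -110) = Mul(9, -110) = -990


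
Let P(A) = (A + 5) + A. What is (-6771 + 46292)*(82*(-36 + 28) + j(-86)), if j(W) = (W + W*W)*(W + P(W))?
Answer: -73117248806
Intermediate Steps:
P(A) = 5 + 2*A (P(A) = (5 + A) + A = 5 + 2*A)
j(W) = (5 + 3*W)*(W + W²) (j(W) = (W + W*W)*(W + (5 + 2*W)) = (W + W²)*(5 + 3*W) = (5 + 3*W)*(W + W²))
(-6771 + 46292)*(82*(-36 + 28) + j(-86)) = (-6771 + 46292)*(82*(-36 + 28) - 86*(5 + 3*(-86)² + 8*(-86))) = 39521*(82*(-8) - 86*(5 + 3*7396 - 688)) = 39521*(-656 - 86*(5 + 22188 - 688)) = 39521*(-656 - 86*21505) = 39521*(-656 - 1849430) = 39521*(-1850086) = -73117248806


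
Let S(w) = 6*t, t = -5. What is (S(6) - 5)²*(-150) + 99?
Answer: -183651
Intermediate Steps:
S(w) = -30 (S(w) = 6*(-5) = -30)
(S(6) - 5)²*(-150) + 99 = (-30 - 5)²*(-150) + 99 = (-35)²*(-150) + 99 = 1225*(-150) + 99 = -183750 + 99 = -183651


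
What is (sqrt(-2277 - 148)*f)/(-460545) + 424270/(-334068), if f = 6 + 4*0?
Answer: -30305/23862 - 2*I*sqrt(97)/30703 ≈ -1.27 - 0.00064156*I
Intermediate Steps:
f = 6 (f = 6 + 0 = 6)
(sqrt(-2277 - 148)*f)/(-460545) + 424270/(-334068) = (sqrt(-2277 - 148)*6)/(-460545) + 424270/(-334068) = (sqrt(-2425)*6)*(-1/460545) + 424270*(-1/334068) = ((5*I*sqrt(97))*6)*(-1/460545) - 30305/23862 = (30*I*sqrt(97))*(-1/460545) - 30305/23862 = -2*I*sqrt(97)/30703 - 30305/23862 = -30305/23862 - 2*I*sqrt(97)/30703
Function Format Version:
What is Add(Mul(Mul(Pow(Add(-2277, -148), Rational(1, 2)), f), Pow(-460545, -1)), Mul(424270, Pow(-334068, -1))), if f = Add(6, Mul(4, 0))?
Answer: Add(Rational(-30305, 23862), Mul(Rational(-2, 30703), I, Pow(97, Rational(1, 2)))) ≈ Add(-1.2700, Mul(-0.00064156, I))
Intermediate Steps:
f = 6 (f = Add(6, 0) = 6)
Add(Mul(Mul(Pow(Add(-2277, -148), Rational(1, 2)), f), Pow(-460545, -1)), Mul(424270, Pow(-334068, -1))) = Add(Mul(Mul(Pow(Add(-2277, -148), Rational(1, 2)), 6), Pow(-460545, -1)), Mul(424270, Pow(-334068, -1))) = Add(Mul(Mul(Pow(-2425, Rational(1, 2)), 6), Rational(-1, 460545)), Mul(424270, Rational(-1, 334068))) = Add(Mul(Mul(Mul(5, I, Pow(97, Rational(1, 2))), 6), Rational(-1, 460545)), Rational(-30305, 23862)) = Add(Mul(Mul(30, I, Pow(97, Rational(1, 2))), Rational(-1, 460545)), Rational(-30305, 23862)) = Add(Mul(Rational(-2, 30703), I, Pow(97, Rational(1, 2))), Rational(-30305, 23862)) = Add(Rational(-30305, 23862), Mul(Rational(-2, 30703), I, Pow(97, Rational(1, 2))))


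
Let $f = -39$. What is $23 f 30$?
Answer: $-26910$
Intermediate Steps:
$23 f 30 = 23 \left(-39\right) 30 = \left(-897\right) 30 = -26910$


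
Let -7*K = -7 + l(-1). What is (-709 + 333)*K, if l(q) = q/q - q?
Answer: -1880/7 ≈ -268.57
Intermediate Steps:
l(q) = 1 - q
K = 5/7 (K = -(-7 + (1 - 1*(-1)))/7 = -(-7 + (1 + 1))/7 = -(-7 + 2)/7 = -⅐*(-5) = 5/7 ≈ 0.71429)
(-709 + 333)*K = (-709 + 333)*(5/7) = -376*5/7 = -1880/7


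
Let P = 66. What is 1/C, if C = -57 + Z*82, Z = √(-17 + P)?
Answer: 1/517 ≈ 0.0019342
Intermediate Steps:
Z = 7 (Z = √(-17 + 66) = √49 = 7)
C = 517 (C = -57 + 7*82 = -57 + 574 = 517)
1/C = 1/517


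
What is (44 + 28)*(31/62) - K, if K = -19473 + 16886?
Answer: 2623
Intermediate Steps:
K = -2587
(44 + 28)*(31/62) - K = (44 + 28)*(31/62) - 1*(-2587) = 72*(31*(1/62)) + 2587 = 72*(1/2) + 2587 = 36 + 2587 = 2623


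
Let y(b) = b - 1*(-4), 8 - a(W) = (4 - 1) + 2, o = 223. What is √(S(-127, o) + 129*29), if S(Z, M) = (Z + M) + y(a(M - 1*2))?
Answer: 62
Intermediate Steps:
a(W) = 3 (a(W) = 8 - ((4 - 1) + 2) = 8 - (3 + 2) = 8 - 1*5 = 8 - 5 = 3)
y(b) = 4 + b (y(b) = b + 4 = 4 + b)
S(Z, M) = 7 + M + Z (S(Z, M) = (Z + M) + (4 + 3) = (M + Z) + 7 = 7 + M + Z)
√(S(-127, o) + 129*29) = √((7 + 223 - 127) + 129*29) = √(103 + 3741) = √3844 = 62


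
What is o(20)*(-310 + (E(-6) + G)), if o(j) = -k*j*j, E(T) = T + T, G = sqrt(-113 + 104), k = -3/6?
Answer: -64400 + 600*I ≈ -64400.0 + 600.0*I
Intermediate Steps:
k = -1/2 (k = -3*1/6 = -1/2 ≈ -0.50000)
G = 3*I (G = sqrt(-9) = 3*I ≈ 3.0*I)
E(T) = 2*T
o(j) = j**2/2 (o(j) = -(-j/2)*j = -(-1)*j**2/2 = j**2/2)
o(20)*(-310 + (E(-6) + G)) = ((1/2)*20**2)*(-310 + (2*(-6) + 3*I)) = ((1/2)*400)*(-310 + (-12 + 3*I)) = 200*(-322 + 3*I) = -64400 + 600*I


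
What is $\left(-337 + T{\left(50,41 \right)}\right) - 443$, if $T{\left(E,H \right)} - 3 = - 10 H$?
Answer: $-1187$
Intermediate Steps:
$T{\left(E,H \right)} = 3 - 10 H$
$\left(-337 + T{\left(50,41 \right)}\right) - 443 = \left(-337 + \left(3 - 410\right)\right) - 443 = \left(-337 - 407\right) - 443 = -744 - 443 = -1187$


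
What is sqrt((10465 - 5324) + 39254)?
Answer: sqrt(44395) ≈ 210.70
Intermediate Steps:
sqrt((10465 - 5324) + 39254) = sqrt(5141 + 39254) = sqrt(44395)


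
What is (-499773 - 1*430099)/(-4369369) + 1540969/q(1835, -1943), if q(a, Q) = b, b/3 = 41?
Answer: 6733176552817/537432387 ≈ 12528.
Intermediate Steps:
b = 123 (b = 3*41 = 123)
q(a, Q) = 123
(-499773 - 1*430099)/(-4369369) + 1540969/q(1835, -1943) = (-499773 - 1*430099)/(-4369369) + 1540969/123 = (-499773 - 430099)*(-1/4369369) + 1540969*(1/123) = -929872*(-1/4369369) + 1540969/123 = 929872/4369369 + 1540969/123 = 6733176552817/537432387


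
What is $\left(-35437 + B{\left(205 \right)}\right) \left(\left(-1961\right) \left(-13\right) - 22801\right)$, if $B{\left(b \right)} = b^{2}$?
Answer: $17734896$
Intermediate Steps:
$\left(-35437 + B{\left(205 \right)}\right) \left(\left(-1961\right) \left(-13\right) - 22801\right) = \left(-35437 + 205^{2}\right) \left(\left(-1961\right) \left(-13\right) - 22801\right) = \left(-35437 + 42025\right) \left(25493 - 22801\right) = 6588 \cdot 2692 = 17734896$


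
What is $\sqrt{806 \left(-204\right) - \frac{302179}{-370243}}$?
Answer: $\frac{i \sqrt{22539110153093279}}{370243} \approx 405.49 i$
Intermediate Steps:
$\sqrt{806 \left(-204\right) - \frac{302179}{-370243}} = \sqrt{-164424 - - \frac{302179}{370243}} = \sqrt{-164424 + \frac{302179}{370243}} = \sqrt{- \frac{60876532853}{370243}} = \frac{i \sqrt{22539110153093279}}{370243}$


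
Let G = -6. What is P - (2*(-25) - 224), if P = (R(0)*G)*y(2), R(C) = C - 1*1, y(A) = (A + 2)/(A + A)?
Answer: 280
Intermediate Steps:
y(A) = (2 + A)/(2*A) (y(A) = (2 + A)/((2*A)) = (2 + A)*(1/(2*A)) = (2 + A)/(2*A))
R(C) = -1 + C (R(C) = C - 1 = -1 + C)
P = 6 (P = ((-1 + 0)*(-6))*((1/2)*(2 + 2)/2) = (-1*(-6))*((1/2)*(1/2)*4) = 6*1 = 6)
P - (2*(-25) - 224) = 6 - (2*(-25) - 224) = 6 - (-50 - 224) = 6 - 1*(-274) = 6 + 274 = 280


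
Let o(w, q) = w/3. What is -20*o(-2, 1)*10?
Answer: 400/3 ≈ 133.33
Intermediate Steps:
o(w, q) = w/3 (o(w, q) = w*(1/3) = w/3)
-20*o(-2, 1)*10 = -20*(-2)/3*10 = -20*(-2/3)*10 = (40/3)*10 = 400/3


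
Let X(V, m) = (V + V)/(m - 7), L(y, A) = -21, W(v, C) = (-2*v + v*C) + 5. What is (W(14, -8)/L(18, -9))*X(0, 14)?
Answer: 0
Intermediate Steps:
W(v, C) = 5 - 2*v + C*v (W(v, C) = (-2*v + C*v) + 5 = 5 - 2*v + C*v)
X(V, m) = 2*V/(-7 + m) (X(V, m) = (2*V)/(-7 + m) = 2*V/(-7 + m))
(W(14, -8)/L(18, -9))*X(0, 14) = ((5 - 2*14 - 8*14)/(-21))*(2*0/(-7 + 14)) = ((5 - 28 - 112)*(-1/21))*(2*0/7) = (-135*(-1/21))*(2*0*(⅐)) = (45/7)*0 = 0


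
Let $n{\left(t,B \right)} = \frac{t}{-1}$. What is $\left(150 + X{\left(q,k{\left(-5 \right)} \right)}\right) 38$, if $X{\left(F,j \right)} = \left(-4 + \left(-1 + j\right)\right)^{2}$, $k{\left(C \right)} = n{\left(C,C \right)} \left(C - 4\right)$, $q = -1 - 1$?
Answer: $100700$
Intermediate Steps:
$n{\left(t,B \right)} = - t$ ($n{\left(t,B \right)} = t \left(-1\right) = - t$)
$q = -2$ ($q = -1 + \left(-4 + 3\right) = -1 - 1 = -2$)
$k{\left(C \right)} = - C \left(-4 + C\right)$ ($k{\left(C \right)} = - C \left(C - 4\right) = - C \left(-4 + C\right)$)
$X{\left(F,j \right)} = \left(-5 + j\right)^{2}$
$\left(150 + X{\left(q,k{\left(-5 \right)} \right)}\right) 38 = \left(150 + \left(-5 - 5 \left(4 - -5\right)\right)^{2}\right) 38 = \left(150 + \left(-5 - 5 \left(4 + 5\right)\right)^{2}\right) 38 = \left(150 + \left(-5 - 45\right)^{2}\right) 38 = \left(150 + \left(-50\right)^{2}\right) 38 = \left(150 + 2500\right) 38 = 2650 \cdot 38 = 100700$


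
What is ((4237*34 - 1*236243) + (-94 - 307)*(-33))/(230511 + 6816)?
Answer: -78952/237327 ≈ -0.33267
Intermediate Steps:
((4237*34 - 1*236243) + (-94 - 307)*(-33))/(230511 + 6816) = ((144058 - 236243) - 401*(-33))/237327 = (-92185 + 13233)*(1/237327) = -78952*1/237327 = -78952/237327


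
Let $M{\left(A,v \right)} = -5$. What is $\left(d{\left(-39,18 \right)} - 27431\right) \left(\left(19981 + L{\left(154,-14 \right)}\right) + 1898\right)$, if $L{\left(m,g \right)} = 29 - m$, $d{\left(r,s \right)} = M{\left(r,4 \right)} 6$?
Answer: $-597386594$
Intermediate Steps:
$d{\left(r,s \right)} = -30$ ($d{\left(r,s \right)} = \left(-5\right) 6 = -30$)
$\left(d{\left(-39,18 \right)} - 27431\right) \left(\left(19981 + L{\left(154,-14 \right)}\right) + 1898\right) = \left(-30 - 27431\right) \left(\left(19981 + \left(29 - 154\right)\right) + 1898\right) = - 27461 \left(\left(19981 + \left(29 - 154\right)\right) + 1898\right) = - 27461 \left(\left(19981 - 125\right) + 1898\right) = - 27461 \left(19856 + 1898\right) = \left(-27461\right) 21754 = -597386594$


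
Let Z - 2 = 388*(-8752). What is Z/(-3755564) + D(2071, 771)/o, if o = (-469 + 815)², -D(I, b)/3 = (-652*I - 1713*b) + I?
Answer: 3809587311679/56200137478 ≈ 67.786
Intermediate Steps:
D(I, b) = 1953*I + 5139*b (D(I, b) = -3*((-652*I - 1713*b) + I) = -3*((-1713*b - 652*I) + I) = -3*(-1713*b - 651*I) = 1953*I + 5139*b)
Z = -3395774 (Z = 2 + 388*(-8752) = 2 - 3395776 = -3395774)
o = 119716 (o = 346² = 119716)
Z/(-3755564) + D(2071, 771)/o = -3395774/(-3755564) + (1953*2071 + 5139*771)/119716 = -3395774*(-1/3755564) + (4044663 + 3962169)*(1/119716) = 1697887/1877782 + 8006832*(1/119716) = 1697887/1877782 + 2001708/29929 = 3809587311679/56200137478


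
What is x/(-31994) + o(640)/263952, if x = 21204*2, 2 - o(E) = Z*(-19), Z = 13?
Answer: -1864284985/1407480048 ≈ -1.3246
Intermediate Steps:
o(E) = 249 (o(E) = 2 - 13*(-19) = 2 - 1*(-247) = 2 + 247 = 249)
x = 42408
x/(-31994) + o(640)/263952 = 42408/(-31994) + 249/263952 = 42408*(-1/31994) + 249*(1/263952) = -21204/15997 + 83/87984 = -1864284985/1407480048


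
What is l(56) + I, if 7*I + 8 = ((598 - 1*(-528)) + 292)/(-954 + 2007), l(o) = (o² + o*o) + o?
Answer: 46636682/7371 ≈ 6327.0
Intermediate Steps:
l(o) = o + 2*o² (l(o) = (o² + o²) + o = 2*o² + o = o + 2*o²)
I = -7006/7371 (I = -8/7 + (((598 - 1*(-528)) + 292)/(-954 + 2007))/7 = -8/7 + (((598 + 528) + 292)/1053)/7 = -8/7 + ((1126 + 292)*(1/1053))/7 = -8/7 + (1418*(1/1053))/7 = -8/7 + (⅐)*(1418/1053) = -8/7 + 1418/7371 = -7006/7371 ≈ -0.95048)
l(56) + I = 56*(1 + 2*56) - 7006/7371 = 56*(1 + 112) - 7006/7371 = 56*113 - 7006/7371 = 6328 - 7006/7371 = 46636682/7371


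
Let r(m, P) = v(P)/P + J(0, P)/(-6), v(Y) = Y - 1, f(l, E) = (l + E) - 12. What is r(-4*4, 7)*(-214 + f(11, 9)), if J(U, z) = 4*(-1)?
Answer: -6592/21 ≈ -313.90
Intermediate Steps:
J(U, z) = -4
f(l, E) = -12 + E + l (f(l, E) = (E + l) - 12 = -12 + E + l)
v(Y) = -1 + Y
r(m, P) = ⅔ + (-1 + P)/P (r(m, P) = (-1 + P)/P - 4/(-6) = (-1 + P)/P - 4*(-⅙) = (-1 + P)/P + ⅔ = ⅔ + (-1 + P)/P)
r(-4*4, 7)*(-214 + f(11, 9)) = (5/3 - 1/7)*(-214 + (-12 + 9 + 11)) = (5/3 - 1*⅐)*(-214 + 8) = (5/3 - ⅐)*(-206) = (32/21)*(-206) = -6592/21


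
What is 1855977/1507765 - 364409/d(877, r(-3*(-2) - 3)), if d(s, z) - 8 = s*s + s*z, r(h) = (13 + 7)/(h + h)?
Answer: 378635608026/498893806495 ≈ 0.75895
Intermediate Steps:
r(h) = 10/h (r(h) = 20/((2*h)) = 20*(1/(2*h)) = 10/h)
d(s, z) = 8 + s² + s*z (d(s, z) = 8 + (s*s + s*z) = 8 + (s² + s*z) = 8 + s² + s*z)
1855977/1507765 - 364409/d(877, r(-3*(-2) - 3)) = 1855977/1507765 - 364409/(8 + 877² + 877*(10/(-3*(-2) - 3))) = 1855977*(1/1507765) - 364409/(8 + 769129 + 877*(10/(6 - 3))) = 1855977/1507765 - 364409/(8 + 769129 + 877*(10/3)) = 1855977/1507765 - 364409/(8 + 769129 + 8770/3) = 1855977/1507765 - 364409/2316181/3 = 1855977/1507765 - 364409*3/2316181 = 1855977/1507765 - 1093227/2316181 = 378635608026/498893806495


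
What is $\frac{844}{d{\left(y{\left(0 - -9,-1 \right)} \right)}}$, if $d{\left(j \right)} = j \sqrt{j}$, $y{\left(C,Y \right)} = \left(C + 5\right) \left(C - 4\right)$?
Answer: $\frac{211 \sqrt{70}}{1225} \approx 1.4411$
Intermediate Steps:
$y{\left(C,Y \right)} = \left(-4 + C\right) \left(5 + C\right)$ ($y{\left(C,Y \right)} = \left(5 + C\right) \left(-4 + C\right) = \left(-4 + C\right) \left(5 + C\right)$)
$d{\left(j \right)} = j^{\frac{3}{2}}$
$\frac{844}{d{\left(y{\left(0 - -9,-1 \right)} \right)}} = \frac{844}{\left(-20 + \left(0 - -9\right) + \left(0 - -9\right)^{2}\right)^{\frac{3}{2}}} = \frac{844}{\left(-20 + \left(0 + 9\right) + \left(0 + 9\right)^{2}\right)^{\frac{3}{2}}} = \frac{844}{\left(-20 + 9 + 9^{2}\right)^{\frac{3}{2}}} = \frac{844}{\left(-20 + 9 + 81\right)^{\frac{3}{2}}} = \frac{844}{70^{\frac{3}{2}}} = \frac{844}{70 \sqrt{70}} = 844 \frac{\sqrt{70}}{4900} = \frac{211 \sqrt{70}}{1225}$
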